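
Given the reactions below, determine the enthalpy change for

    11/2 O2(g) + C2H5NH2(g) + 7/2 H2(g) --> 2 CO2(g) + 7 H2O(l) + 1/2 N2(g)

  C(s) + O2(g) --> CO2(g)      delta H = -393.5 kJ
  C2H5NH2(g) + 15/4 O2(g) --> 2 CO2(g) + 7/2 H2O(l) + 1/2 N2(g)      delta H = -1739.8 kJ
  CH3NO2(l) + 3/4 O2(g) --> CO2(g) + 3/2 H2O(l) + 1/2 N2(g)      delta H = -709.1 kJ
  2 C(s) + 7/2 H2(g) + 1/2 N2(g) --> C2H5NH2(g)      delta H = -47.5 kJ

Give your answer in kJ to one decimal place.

equation 1 reversed and × 2: (-2)·(-393.5) = +787.0 kJ
equation 2 × 2: (2)·(-1739.8) = -3479.6 kJ
equation 3: not needed.
equation 4 as written: -47.5 kJ
delta H = (-2)·(-393.5) + (2)·(-1739.8) + (1)·(-47.5) = -2740.1 kJ

delta H = -2740.1 kJ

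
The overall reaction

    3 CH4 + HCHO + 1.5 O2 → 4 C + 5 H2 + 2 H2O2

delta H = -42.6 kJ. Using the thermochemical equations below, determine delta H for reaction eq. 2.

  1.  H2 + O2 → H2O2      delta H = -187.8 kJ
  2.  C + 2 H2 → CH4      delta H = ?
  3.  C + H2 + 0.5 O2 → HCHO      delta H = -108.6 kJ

delta H = -74.8 kJ

eq. 1 × 2: (2)·(-187.8) = -375.6 kJ
eq. 2 reversed and × 3: contributes −3·x
eq. 3 reversed: +108.6 kJ
-42.6 = (-375.6) + (+108.6) − 3·x
x = (-42.6 − (-267.0)) / (-3) = -74.8 kJ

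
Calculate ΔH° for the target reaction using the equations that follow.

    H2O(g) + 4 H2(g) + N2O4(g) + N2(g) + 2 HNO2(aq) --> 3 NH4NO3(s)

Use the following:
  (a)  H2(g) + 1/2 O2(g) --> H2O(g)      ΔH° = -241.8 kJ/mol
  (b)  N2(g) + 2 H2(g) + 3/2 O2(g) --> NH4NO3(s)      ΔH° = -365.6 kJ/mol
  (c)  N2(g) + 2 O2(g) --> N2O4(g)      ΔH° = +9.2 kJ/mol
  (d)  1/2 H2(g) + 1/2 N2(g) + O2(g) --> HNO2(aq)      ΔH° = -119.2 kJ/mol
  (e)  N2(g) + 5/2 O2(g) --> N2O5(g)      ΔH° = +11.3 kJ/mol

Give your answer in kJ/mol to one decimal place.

ΔH° = -625.8 kJ/mol

(a) reversed (reverse to put H2O(g) on the reactant side): +241.8 kJ/mol
(b) × 3 (×3 to match 3 NH4NO3(s) in the target): (3)·(-365.6) = -1096.8 kJ/mol
(c) reversed (reverse to put N2O4(g) on the reactant side): -9.2 kJ/mol
(d) reversed and × 2 (HNO2(aq) must end up as a reactant; scale by 2 for the 2 HNO2(aq)): (-2)·(-119.2) = +238.4 kJ/mol
(e): not needed (N2O5(g) appears nowhere else).
By Hess's law, ΔH° = (-1)·(-241.8) + (3)·(-365.6) + (-1)·(+9.2) + (-2)·(-119.2) = -625.8 kJ/mol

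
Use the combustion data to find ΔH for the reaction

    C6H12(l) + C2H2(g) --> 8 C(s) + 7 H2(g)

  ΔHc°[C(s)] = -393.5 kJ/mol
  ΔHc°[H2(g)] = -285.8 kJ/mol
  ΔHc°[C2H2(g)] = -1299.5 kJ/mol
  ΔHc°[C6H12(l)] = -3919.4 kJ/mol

Using ΔH = Σ nΔHc°(reactants) − Σ nΔHc°(products):
= [1·(-3919.4) + 1·(-1299.5)] − [8·(-393.5) + 7·(-285.8)]
= -70.3 kJ/mol

ΔH = -70.3 kJ/mol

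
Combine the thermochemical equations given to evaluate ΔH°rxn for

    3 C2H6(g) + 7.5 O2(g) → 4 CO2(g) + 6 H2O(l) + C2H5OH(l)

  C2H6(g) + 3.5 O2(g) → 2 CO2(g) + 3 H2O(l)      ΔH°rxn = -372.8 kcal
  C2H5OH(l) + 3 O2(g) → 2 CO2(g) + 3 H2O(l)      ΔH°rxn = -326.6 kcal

equation 1 × 3 (scale by 3 for the 3 C2H6(g)): (3)·(-372.8) = -1118.4 kcal
equation 2 reversed (reverse to put C2H5OH(l) on the product side): +326.6 kcal
ΔH°rxn = (-1118.4) + (+326.6) = -791.8 kcal

ΔH°rxn = -791.8 kcal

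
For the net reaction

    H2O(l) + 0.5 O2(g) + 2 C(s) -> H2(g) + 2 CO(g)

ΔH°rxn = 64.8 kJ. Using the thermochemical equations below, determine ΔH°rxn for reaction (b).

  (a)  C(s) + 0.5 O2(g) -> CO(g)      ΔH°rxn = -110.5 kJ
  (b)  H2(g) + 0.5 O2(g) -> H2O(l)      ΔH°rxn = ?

ΔH°rxn = -285.8 kJ

(a) × 2: (2)·(-110.5) = -221.0 kJ
(b) reversed: contributes −x
+64.8 = (-221.0) − x
x = (+64.8 − (-221.0)) / (-1) = -285.8 kJ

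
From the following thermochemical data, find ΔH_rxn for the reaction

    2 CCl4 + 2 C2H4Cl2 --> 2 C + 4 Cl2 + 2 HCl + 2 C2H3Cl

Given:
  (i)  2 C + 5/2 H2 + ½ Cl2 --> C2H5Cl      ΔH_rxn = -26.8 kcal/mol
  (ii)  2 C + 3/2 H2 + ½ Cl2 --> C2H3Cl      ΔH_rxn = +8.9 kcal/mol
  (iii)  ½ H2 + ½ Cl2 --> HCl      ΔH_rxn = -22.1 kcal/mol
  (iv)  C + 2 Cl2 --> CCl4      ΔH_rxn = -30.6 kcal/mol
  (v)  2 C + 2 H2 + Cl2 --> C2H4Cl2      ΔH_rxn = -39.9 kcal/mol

ΔH_rxn = 114.6 kcal/mol

(i): not needed.
(ii) × 2: (2)·(+8.9) = +17.8 kcal/mol
(iii) × 2: (2)·(-22.1) = -44.2 kcal/mol
(iv) reversed and × 2: (-2)·(-30.6) = +61.2 kcal/mol
(v) reversed and × 2: (-2)·(-39.9) = +79.8 kcal/mol
ΔH_rxn = (+17.8) + (-44.2) + (+61.2) + (+79.8) = 114.6 kcal/mol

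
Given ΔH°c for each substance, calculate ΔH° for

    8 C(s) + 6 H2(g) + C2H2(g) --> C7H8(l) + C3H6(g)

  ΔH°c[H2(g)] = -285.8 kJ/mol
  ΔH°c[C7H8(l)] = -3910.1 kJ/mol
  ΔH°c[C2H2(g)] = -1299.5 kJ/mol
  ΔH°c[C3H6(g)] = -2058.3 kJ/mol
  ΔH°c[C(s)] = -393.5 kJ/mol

Using ΔH = Σ nΔHc°(reactants) − Σ nΔHc°(products):
= [8·(-393.5) + 6·(-285.8) + 1·(-1299.5)] − [1·(-3910.1) + 1·(-2058.3)]
= -193.9 kJ/mol

ΔH° = -193.9 kJ/mol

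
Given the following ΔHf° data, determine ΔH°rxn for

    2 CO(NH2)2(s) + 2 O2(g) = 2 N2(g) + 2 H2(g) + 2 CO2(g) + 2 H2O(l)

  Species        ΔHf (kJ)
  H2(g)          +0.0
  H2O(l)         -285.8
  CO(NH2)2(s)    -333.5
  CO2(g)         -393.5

ΔH°rxn = -691.6 kJ

Products: 2·(+0.0) + 2·(+0.0) + 2·(-393.5) + 2·(-285.8) = -1358.6
Reactants: 2·(-333.5) + 2·(+0.0) = -667.0
ΔH°rxn = (-1358.6) − (-667.0) = -691.6 kJ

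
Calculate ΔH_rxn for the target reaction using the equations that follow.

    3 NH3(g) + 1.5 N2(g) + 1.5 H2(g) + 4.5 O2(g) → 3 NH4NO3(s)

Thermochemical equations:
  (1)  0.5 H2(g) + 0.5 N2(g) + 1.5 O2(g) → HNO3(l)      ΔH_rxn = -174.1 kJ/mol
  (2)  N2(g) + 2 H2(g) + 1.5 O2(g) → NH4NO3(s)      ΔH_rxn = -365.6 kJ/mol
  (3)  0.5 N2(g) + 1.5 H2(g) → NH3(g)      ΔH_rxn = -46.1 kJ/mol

(1): not needed (HNO3(l) appears nowhere else).
(2) × 3 (×3 to match 3 NH4NO3(s) in the target): (3)·(-365.6) = -1096.8 kJ/mol
(3) reversed and × 3 (reverse to put NH3(g) on the reactant side; ×3 to match 3 NH3(g) in the target): (-3)·(-46.1) = +138.3 kJ/mol
ΔH_rxn = (3)·(-365.6) + (-3)·(-46.1) = -958.5 kJ/mol

ΔH_rxn = -958.5 kJ/mol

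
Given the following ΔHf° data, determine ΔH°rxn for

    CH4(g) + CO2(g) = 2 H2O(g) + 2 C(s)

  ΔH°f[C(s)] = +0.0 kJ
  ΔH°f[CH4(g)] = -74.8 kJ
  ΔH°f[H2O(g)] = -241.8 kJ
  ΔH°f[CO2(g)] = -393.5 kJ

ΔH°rxn = -15.3 kJ

Products: 2·(-241.8) + 2·(+0.0) = -483.6
Reactants: 1·(-74.8) + 1·(-393.5) = -468.3
ΔH°rxn = (-483.6) − (-468.3) = -15.3 kJ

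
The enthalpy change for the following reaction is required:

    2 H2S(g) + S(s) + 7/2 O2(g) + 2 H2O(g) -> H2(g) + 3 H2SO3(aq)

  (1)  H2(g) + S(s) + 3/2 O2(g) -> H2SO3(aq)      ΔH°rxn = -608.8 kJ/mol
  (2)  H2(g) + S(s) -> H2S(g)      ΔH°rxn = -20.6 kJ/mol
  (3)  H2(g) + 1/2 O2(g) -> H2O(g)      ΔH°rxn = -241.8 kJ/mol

ΔH°rxn = -1301.6 kJ/mol

(1) × 3: (3)·(-608.8) = -1826.4 kJ/mol
(2) reversed and × 2: (-2)·(-20.6) = +41.2 kJ/mol
(3) reversed and × 2: (-2)·(-241.8) = +483.6 kJ/mol
ΔH°rxn = (3)·(-608.8) + (-2)·(-20.6) + (-2)·(-241.8) = -1301.6 kJ/mol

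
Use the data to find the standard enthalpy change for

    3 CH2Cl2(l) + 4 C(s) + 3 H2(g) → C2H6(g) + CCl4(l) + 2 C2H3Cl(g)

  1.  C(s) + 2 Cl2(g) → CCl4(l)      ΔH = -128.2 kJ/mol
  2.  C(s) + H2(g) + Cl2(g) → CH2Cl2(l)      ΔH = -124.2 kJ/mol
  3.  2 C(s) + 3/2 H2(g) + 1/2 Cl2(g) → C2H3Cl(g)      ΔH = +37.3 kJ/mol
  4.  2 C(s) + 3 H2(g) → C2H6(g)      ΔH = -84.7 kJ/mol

eq. 1 as written (CCl4(l) already on the product side): -128.2 kJ/mol
eq. 2 reversed and × 3 (reverse to put CH2Cl2(l) on the reactant side; scale by 3 for the 3 CH2Cl2(l)): (-3)·(-124.2) = +372.6 kJ/mol
eq. 3 × 2 (×2 to match 2 C2H3Cl(g) in the target): (2)·(+37.3) = +74.6 kJ/mol
eq. 4 as written (C2H6(g) already on the product side): -84.7 kJ/mol
ΔH = (1)·(-128.2) + (-3)·(-124.2) + (2)·(+37.3) + (1)·(-84.7) = 234.3 kJ/mol

ΔH = 234.3 kJ/mol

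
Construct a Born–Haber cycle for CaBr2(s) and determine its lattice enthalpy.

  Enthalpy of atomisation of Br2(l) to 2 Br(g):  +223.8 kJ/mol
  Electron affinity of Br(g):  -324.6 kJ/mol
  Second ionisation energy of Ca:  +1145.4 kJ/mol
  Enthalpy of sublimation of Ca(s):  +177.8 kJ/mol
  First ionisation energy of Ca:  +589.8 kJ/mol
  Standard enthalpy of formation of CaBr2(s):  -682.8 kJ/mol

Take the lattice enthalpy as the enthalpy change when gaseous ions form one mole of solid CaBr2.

ΔHf° = 1·ΔHsub + 1·(ΣIE) + 1·D(Br2) + 2·EA + U
-682.8 = 1·(+177.8) + 1·(+1735.2) + 1·(+223.8) + 2·(-324.6) + U
U = -682.8 − (+1487.6) = -2170.4 kJ/mol

U = -2170.4 kJ/mol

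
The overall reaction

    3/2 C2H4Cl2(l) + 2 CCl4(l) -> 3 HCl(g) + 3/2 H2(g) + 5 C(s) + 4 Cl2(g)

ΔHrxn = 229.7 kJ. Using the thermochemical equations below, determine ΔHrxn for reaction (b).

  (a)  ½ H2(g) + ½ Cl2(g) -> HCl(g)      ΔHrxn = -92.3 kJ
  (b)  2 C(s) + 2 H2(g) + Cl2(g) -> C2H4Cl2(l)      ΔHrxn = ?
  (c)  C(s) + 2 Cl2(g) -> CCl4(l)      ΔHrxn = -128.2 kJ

ΔHrxn = -166.8 kJ

(a) × 3: (3)·(-92.3) = -276.9 kJ
(b) reversed and × 3/2: contributes −3/2·x
(c) reversed and × 2: (-2)·(-128.2) = +256.4 kJ
+229.7 = (-276.9) + (+256.4) − 3/2·x
x = (+229.7 − (-20.5)) / (-3/2) = -166.8 kJ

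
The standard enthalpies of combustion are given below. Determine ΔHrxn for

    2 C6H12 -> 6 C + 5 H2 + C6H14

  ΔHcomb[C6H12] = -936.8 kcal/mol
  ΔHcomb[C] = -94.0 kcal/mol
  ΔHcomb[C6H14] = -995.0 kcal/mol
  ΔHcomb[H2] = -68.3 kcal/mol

ΔHrxn = 26.9 kcal/mol

With combustion enthalpies, reactants minus products:
= [2·(-936.8)] − [6·(-94.0) + 5·(-68.3) + 1·(-995.0)]
= 26.9 kcal/mol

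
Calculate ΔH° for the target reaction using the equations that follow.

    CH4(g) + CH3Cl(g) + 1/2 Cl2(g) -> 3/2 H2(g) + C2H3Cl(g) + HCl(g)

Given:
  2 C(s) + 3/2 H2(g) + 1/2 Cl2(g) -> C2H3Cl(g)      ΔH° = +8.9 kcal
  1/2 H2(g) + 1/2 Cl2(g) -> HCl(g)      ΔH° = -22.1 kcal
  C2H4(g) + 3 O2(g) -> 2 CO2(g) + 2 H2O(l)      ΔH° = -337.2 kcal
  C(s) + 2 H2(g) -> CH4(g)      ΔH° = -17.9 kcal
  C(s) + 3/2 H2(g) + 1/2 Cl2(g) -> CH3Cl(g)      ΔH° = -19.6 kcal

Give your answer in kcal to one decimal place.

equation 1 as written: +8.9 kcal
equation 2 as written: -22.1 kcal
equation 3: not needed.
equation 4 reversed: +17.9 kcal
equation 5 reversed: +19.6 kcal
By Hess's law, ΔH° = (1)·(+8.9) + (1)·(-22.1) + (-1)·(-17.9) + (-1)·(-19.6) = 24.3 kcal

ΔH° = 24.3 kcal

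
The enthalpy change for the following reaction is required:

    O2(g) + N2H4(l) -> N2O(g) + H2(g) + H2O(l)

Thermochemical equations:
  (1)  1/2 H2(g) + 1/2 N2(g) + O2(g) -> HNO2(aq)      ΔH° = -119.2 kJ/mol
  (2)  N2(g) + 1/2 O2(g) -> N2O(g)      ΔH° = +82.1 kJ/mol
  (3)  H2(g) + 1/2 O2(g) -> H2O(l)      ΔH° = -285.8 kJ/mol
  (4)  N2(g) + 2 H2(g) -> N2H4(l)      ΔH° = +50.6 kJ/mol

(1): not needed (HNO2(aq) appears nowhere else).
(2) as written (N2O(g) already on the product side): +82.1 kJ/mol
(3) as written (H2O(l) already on the product side): -285.8 kJ/mol
(4) reversed (N2H4(l) must end up as a reactant): -50.6 kJ/mol
By Hess's law, ΔH° = (+82.1) + (-285.8) + (-50.6) = -254.3 kJ/mol

ΔH° = -254.3 kJ/mol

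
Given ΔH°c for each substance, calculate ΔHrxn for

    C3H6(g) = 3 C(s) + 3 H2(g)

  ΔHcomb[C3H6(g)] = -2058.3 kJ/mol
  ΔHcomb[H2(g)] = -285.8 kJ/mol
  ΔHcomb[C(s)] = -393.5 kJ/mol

With combustion enthalpies, reactants minus products:
= [1·(-2058.3)] − [3·(-393.5) + 3·(-285.8)]
= -20.4 kJ/mol

ΔHrxn = -20.4 kJ/mol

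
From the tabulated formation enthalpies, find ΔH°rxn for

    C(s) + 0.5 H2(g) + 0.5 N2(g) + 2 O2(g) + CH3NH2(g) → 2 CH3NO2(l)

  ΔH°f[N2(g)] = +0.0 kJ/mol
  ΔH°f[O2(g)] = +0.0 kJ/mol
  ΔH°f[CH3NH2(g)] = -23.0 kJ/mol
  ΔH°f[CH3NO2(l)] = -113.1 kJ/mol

Products: 2·(-113.1) = -226.2
Reactants: 1·(+0.0) + 1/2·(+0.0) + 1/2·(+0.0) + 2·(+0.0) + 1·(-23.0) = -23.0
ΔH°rxn = (-226.2) − (-23.0) = -203.2 kJ/mol

ΔH°rxn = -203.2 kJ/mol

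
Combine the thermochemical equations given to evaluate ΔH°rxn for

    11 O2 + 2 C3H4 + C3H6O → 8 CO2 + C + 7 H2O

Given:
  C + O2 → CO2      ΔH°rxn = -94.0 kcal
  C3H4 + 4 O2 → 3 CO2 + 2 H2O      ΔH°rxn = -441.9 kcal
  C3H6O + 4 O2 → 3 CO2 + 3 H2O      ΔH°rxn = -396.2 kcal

ΔH°rxn = -1186.0 kcal

equation 1 reversed: +94.0 kcal
equation 2 × 2: (2)·(-441.9) = -883.8 kcal
equation 3 as written: -396.2 kcal
ΔH°rxn = (-1)·(-94.0) + (2)·(-441.9) + (1)·(-396.2) = -1186.0 kcal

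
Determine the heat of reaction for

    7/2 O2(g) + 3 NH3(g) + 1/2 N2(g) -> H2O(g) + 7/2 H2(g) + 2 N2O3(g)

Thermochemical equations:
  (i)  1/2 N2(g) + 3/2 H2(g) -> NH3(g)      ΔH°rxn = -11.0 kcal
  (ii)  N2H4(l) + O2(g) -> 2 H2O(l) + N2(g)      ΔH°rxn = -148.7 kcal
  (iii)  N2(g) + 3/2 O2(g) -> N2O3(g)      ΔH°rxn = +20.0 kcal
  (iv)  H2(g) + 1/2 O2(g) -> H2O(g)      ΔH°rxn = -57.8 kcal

(i) reversed and × 3 (NH3(g) must end up as a reactant; scale by 3 for the 3 NH3(g)): (-3)·(-11.0) = +33.0 kcal
(ii): not needed (N2H4(l) appears nowhere else).
(iii) × 2 (scale by 2 for the 2 N2O3(g)): (2)·(+20.0) = +40.0 kcal
(iv) as written (H2O(g) already on the product side): -57.8 kcal
ΔH°rxn = (+33.0) + (+40.0) + (-57.8) = 15.2 kcal

ΔH°rxn = 15.2 kcal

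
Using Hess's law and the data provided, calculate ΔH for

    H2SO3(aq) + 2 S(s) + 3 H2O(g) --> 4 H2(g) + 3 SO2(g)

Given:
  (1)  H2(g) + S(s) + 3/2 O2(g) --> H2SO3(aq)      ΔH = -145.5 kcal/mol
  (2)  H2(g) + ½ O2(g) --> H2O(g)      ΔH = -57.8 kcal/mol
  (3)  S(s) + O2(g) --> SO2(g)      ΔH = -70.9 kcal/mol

ΔH = 106.2 kcal/mol

(1) reversed: +145.5 kcal/mol
(2) reversed and × 3: (-3)·(-57.8) = +173.4 kcal/mol
(3) × 3: (3)·(-70.9) = -212.7 kcal/mol
ΔH = (+145.5) + (+173.4) + (-212.7) = 106.2 kcal/mol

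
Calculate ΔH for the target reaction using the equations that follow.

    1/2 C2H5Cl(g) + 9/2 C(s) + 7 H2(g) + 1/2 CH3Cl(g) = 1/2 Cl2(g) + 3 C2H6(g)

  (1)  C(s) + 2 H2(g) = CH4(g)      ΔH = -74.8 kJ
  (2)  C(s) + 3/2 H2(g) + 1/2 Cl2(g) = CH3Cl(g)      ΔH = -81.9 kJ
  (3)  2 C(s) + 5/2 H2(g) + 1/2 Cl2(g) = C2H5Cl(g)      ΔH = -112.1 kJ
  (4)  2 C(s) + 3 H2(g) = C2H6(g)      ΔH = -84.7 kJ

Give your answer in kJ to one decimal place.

(1): not needed (CH4(g) appears nowhere else).
(2) reversed and × 1/2 (reverse to put CH3Cl(g) on the reactant side; scale by 1/2 for the 1/2 CH3Cl(g)): (-1/2)·(-81.9) = +40.95 kJ
(3) reversed and × 1/2 (C2H5Cl(g) must end up as a reactant; scale by 1/2 for the 1/2 C2H5Cl(g)): (-1/2)·(-112.1) = +56.05 kJ
(4) × 3 (scale by 3 for the 3 C2H6(g)): (3)·(-84.7) = -254.1 kJ
Combining the equations, ΔH = (+40.95) + (+56.05) + (-254.1) = -157.1 kJ

ΔH = -157.1 kJ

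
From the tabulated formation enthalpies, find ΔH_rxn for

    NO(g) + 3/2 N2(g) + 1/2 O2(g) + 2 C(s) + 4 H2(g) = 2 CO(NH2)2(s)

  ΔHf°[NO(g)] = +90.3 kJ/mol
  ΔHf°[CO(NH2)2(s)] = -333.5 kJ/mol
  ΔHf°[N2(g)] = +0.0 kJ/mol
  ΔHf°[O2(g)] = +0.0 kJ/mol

Products: 2·(-333.5) = -667.0
Reactants: 1·(+90.3) + 3/2·(+0.0) + 1/2·(+0.0) + 2·(+0.0) + 4·(+0.0) = +90.3
ΔH_rxn = (-667.0) − (+90.3) = -757.3 kJ/mol

ΔH_rxn = -757.3 kJ/mol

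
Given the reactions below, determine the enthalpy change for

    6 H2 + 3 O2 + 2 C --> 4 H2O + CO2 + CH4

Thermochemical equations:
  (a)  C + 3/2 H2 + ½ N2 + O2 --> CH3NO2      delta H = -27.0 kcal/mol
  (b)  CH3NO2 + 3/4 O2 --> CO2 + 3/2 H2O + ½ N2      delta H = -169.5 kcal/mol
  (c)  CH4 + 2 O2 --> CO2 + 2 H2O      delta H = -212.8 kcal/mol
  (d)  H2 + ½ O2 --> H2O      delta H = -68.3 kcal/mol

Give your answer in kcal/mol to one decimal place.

(a) × 2 (scale by 2 for the 2 C): (2)·(-27.0) = -54.0 kcal/mol
(b) × 2: (2)·(-169.5) = -339.0 kcal/mol
(c) reversed (CH4 must end up as a product): +212.8 kcal/mol
(d) × 3: (3)·(-68.3) = -204.9 kcal/mol
Since enthalpy is a state function, delta H = (2)·(-27.0) + (2)·(-169.5) + (-1)·(-212.8) + (3)·(-68.3) = -385.1 kcal/mol

delta H = -385.1 kcal/mol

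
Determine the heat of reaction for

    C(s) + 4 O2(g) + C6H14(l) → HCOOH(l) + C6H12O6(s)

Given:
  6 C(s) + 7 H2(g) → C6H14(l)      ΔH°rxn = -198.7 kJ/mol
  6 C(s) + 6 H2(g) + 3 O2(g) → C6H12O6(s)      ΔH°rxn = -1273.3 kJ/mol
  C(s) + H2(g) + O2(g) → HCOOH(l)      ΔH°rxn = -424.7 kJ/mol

ΔH°rxn = -1499.3 kJ/mol

equation 1 reversed (reverse to put C6H14(l) on the reactant side): +198.7 kJ/mol
equation 2 as written (C6H12O6(s) already on the product side): -1273.3 kJ/mol
equation 3 as written (HCOOH(l) already on the product side): -424.7 kJ/mol
Combining the equations, ΔH°rxn = (+198.7) + (-1273.3) + (-424.7) = -1499.3 kJ/mol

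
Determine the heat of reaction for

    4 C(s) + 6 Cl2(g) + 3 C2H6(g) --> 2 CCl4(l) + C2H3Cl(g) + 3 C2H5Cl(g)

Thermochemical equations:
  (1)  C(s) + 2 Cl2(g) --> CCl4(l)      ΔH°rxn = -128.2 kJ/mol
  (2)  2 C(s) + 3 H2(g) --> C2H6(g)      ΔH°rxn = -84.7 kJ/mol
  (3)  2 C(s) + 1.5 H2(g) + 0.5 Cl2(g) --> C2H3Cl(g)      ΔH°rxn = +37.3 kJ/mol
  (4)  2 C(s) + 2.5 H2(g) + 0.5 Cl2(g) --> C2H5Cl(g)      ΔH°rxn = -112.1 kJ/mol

ΔH°rxn = -301.3 kJ/mol

(1) × 2 (scale by 2 for the 2 CCl4(l)): (2)·(-128.2) = -256.4 kJ/mol
(2) reversed and × 3 (reverse to put C2H6(g) on the reactant side; scale by 3 for the 3 C2H6(g)): (-3)·(-84.7) = +254.1 kJ/mol
(3) as written (C2H3Cl(g) already on the product side): +37.3 kJ/mol
(4) × 3 (×3 to match 3 C2H5Cl(g) in the target): (3)·(-112.1) = -336.3 kJ/mol
Summing the manipulated equations, ΔH°rxn = (2)·(-128.2) + (-3)·(-84.7) + (1)·(+37.3) + (3)·(-112.1) = -301.3 kJ/mol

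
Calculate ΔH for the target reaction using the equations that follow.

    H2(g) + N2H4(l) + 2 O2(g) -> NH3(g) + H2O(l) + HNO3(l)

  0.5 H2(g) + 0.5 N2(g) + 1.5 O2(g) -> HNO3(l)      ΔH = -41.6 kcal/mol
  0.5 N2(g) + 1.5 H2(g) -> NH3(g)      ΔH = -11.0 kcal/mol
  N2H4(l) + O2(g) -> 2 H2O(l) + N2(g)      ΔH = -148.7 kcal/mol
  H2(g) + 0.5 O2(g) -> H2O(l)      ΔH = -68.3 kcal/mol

ΔH = -133.0 kcal/mol

equation 1 as written (HNO3(l) already on the product side): -41.6 kcal/mol
equation 2 as written (NH3(g) already on the product side): -11.0 kcal/mol
equation 3 as written (N2H4(l) already on the reactant side): -148.7 kcal/mol
equation 4 reversed: +68.3 kcal/mol
ΔH = (-41.6) + (-11.0) + (-148.7) + (+68.3) = -133.0 kcal/mol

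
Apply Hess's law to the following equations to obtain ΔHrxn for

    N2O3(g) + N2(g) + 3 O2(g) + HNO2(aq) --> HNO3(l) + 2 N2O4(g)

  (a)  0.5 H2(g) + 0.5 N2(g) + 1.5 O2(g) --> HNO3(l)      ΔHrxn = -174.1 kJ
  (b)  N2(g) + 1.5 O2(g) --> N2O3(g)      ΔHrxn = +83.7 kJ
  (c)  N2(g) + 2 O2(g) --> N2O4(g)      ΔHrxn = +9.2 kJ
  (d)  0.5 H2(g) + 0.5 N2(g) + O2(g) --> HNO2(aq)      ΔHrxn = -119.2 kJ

ΔHrxn = -120.2 kJ

(a) as written (HNO3(l) already on the product side): -174.1 kJ
(b) reversed (reverse to put N2O3(g) on the reactant side): -83.7 kJ
(c) × 2 (×2 to match 2 N2O4(g) in the target): (2)·(+9.2) = +18.4 kJ
(d) reversed (HNO2(aq) must end up as a reactant): +119.2 kJ
By Hess's law, ΔHrxn = (1)·(-174.1) + (-1)·(+83.7) + (2)·(+9.2) + (-1)·(-119.2) = -120.2 kJ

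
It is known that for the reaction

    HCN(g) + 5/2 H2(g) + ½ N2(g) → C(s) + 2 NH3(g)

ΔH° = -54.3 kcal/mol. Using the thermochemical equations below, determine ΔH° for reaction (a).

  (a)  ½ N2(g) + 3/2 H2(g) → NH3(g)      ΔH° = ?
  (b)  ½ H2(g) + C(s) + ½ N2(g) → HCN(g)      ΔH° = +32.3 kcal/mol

(a) × 2 (×2 to match 2 NH3(g) in the target): contributes 2·x
(b) reversed (HCN(g) must end up as a reactant): -32.3 kcal/mol
-54.3 = (-32.3) + 2·x
x = (-54.3 − (-32.3)) / (2) = -11.0 kcal/mol

ΔH° = -11.0 kcal/mol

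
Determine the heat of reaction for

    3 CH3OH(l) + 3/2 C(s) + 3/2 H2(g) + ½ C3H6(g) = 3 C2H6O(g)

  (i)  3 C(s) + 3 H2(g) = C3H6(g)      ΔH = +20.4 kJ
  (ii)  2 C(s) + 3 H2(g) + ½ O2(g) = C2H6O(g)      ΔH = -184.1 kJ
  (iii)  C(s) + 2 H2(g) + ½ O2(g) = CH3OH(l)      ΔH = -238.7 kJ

(i) reversed and × 1/2 (reverse to put C3H6(g) on the reactant side; ×1/2 to match 1/2 C3H6(g) in the target): (-1/2)·(+20.4) = -10.2 kJ
(ii) × 3 (×3 to match 3 C2H6O(g) in the target): (3)·(-184.1) = -552.3 kJ
(iii) reversed and × 3 (reverse to put CH3OH(l) on the reactant side; scale by 3 for the 3 CH3OH(l)): (-3)·(-238.7) = +716.1 kJ
ΔH = (-10.2) + (-552.3) + (+716.1) = 153.6 kJ

ΔH = 153.6 kJ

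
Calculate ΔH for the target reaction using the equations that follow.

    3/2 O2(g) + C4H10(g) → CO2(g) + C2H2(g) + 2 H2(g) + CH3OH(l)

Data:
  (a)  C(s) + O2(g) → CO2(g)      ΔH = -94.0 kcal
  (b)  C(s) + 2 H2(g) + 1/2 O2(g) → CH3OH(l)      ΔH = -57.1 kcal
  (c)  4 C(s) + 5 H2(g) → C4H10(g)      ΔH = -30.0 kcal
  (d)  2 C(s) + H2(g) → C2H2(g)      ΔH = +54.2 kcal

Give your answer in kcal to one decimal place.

ΔH = -66.9 kcal

(a) as written (CO2(g) already on the product side): -94.0 kcal
(b) as written (CH3OH(l) already on the product side): -57.1 kcal
(c) reversed (reverse to put C4H10(g) on the reactant side): +30.0 kcal
(d) as written (C2H2(g) already on the product side): +54.2 kcal
By Hess's law, ΔH = (-94.0) + (-57.1) + (+30.0) + (+54.2) = -66.9 kcal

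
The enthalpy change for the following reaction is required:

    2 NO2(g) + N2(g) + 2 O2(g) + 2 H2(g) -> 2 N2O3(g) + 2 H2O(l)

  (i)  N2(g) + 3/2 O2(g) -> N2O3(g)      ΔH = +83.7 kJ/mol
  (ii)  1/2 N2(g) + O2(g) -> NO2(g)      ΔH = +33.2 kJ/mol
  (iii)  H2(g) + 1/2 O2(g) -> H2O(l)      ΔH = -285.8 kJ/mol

ΔH = -470.6 kJ/mol

(i) × 2 (scale by 2 for the 2 N2O3(g)): (2)·(+83.7) = +167.4 kJ/mol
(ii) reversed and × 2 (NO2(g) must end up as a reactant; ×2 to match 2 NO2(g) in the target): (-2)·(+33.2) = -66.4 kJ/mol
(iii) × 2 (×2 to match 2 H2O(l) in the target): (2)·(-285.8) = -571.6 kJ/mol
By Hess's law, ΔH = (+167.4) + (-66.4) + (-571.6) = -470.6 kJ/mol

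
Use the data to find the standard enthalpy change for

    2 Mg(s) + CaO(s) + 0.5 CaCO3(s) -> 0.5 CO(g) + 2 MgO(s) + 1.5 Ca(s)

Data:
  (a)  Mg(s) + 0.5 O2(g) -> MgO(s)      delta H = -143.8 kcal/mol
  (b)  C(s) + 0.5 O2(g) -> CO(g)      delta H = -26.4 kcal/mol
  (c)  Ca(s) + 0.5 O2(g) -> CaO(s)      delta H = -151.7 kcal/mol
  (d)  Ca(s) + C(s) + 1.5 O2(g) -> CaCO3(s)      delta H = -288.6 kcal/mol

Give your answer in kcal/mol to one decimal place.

delta H = -4.8 kcal/mol

(a) × 2 (scale by 2 for the 2 MgO(s)): (2)·(-143.8) = -287.6 kcal/mol
(b) × 1/2 (×1/2 to match 1/2 CO(g) in the target): (1/2)·(-26.4) = -13.2 kcal/mol
(c) reversed (reverse to put CaO(s) on the reactant side): +151.7 kcal/mol
(d) reversed and × 1/2 (reverse to put CaCO3(s) on the reactant side; ×1/2 to match 1/2 CaCO3(s) in the target): (-1/2)·(-288.6) = +144.3 kcal/mol
By Hess's law, delta H = (2)·(-143.8) + (1/2)·(-26.4) + (-1)·(-151.7) + (-1/2)·(-288.6) = -4.8 kcal/mol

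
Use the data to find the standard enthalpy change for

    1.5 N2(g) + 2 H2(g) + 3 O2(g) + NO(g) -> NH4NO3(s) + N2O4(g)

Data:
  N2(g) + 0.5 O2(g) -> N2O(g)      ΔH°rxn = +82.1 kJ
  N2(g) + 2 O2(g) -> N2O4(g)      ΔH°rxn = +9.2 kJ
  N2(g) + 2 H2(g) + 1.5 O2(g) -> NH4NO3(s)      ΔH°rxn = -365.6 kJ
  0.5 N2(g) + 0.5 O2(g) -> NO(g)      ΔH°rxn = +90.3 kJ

ΔH°rxn = -446.7 kJ

equation 1: not needed (N2O(g) appears nowhere else).
equation 2 as written (N2O4(g) already on the product side): +9.2 kJ
equation 3 as written (NH4NO3(s) already on the product side): -365.6 kJ
equation 4 reversed (reverse to put NO(g) on the reactant side): -90.3 kJ
Since enthalpy is a state function, ΔH°rxn = (+9.2) + (-365.6) + (-90.3) = -446.7 kJ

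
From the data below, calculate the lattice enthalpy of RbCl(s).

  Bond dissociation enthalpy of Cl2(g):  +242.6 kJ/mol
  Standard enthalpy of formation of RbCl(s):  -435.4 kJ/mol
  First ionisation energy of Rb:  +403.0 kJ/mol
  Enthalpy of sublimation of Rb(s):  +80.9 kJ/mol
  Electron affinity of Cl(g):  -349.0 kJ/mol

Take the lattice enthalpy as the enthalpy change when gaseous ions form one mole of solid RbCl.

ΔHf° = 1·ΔHsub + 1·(ΣIE) + 1/2·D(Cl2) + 1·EA + U
-435.4 = 1·(+80.9) + 1·(+403.0) + 1/2·(+242.6) + 1·(-349.0) + U
U = -435.4 − (+256.2) = -691.6 kJ/mol

U = -691.6 kJ/mol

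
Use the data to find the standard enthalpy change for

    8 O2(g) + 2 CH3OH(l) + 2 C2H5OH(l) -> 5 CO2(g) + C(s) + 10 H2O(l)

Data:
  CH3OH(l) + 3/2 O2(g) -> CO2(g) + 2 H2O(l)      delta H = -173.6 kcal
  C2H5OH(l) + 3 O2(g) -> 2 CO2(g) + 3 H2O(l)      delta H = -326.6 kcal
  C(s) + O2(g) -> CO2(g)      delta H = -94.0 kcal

delta H = -906.4 kcal

equation 1 × 2: (2)·(-173.6) = -347.2 kcal
equation 2 × 2: (2)·(-326.6) = -653.2 kcal
equation 3 reversed: +94.0 kcal
delta H = (2)·(-173.6) + (2)·(-326.6) + (-1)·(-94.0) = -906.4 kcal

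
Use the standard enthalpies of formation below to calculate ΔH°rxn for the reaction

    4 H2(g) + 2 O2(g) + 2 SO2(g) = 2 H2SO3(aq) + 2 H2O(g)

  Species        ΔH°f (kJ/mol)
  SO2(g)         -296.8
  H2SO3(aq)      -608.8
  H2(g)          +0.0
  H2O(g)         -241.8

ΔH°rxn = -1107.6 kJ/mol

ΔH°rxn = Σ nΔHf°(products) − Σ nΔHf°(reactants).
Products: 2·(-608.8) + 2·(-241.8) = -1701.2
Reactants: 4·(+0.0) + 2·(+0.0) + 2·(-296.8) = -593.6
ΔH°rxn = (-1701.2) − (-593.6) = -1107.6 kJ/mol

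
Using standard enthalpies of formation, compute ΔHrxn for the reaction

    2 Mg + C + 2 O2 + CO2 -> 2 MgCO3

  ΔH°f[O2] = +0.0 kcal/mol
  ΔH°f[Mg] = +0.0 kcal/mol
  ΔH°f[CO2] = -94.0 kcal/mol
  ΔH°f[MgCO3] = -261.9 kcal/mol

Products: 2·(-261.9) = -523.8
Reactants: 2·(+0.0) + 1·(+0.0) + 2·(+0.0) + 1·(-94.0) = -94.0
ΔHrxn = (-523.8) − (-94.0) = -429.8 kcal/mol

ΔHrxn = -429.8 kcal/mol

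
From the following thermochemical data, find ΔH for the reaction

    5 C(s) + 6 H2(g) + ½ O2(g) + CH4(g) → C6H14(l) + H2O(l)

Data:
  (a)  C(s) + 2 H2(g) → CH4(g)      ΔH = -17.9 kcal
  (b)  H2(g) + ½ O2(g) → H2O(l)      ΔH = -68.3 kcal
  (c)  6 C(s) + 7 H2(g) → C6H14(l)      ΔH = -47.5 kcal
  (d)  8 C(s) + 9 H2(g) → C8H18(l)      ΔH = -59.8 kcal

(a) reversed: +17.9 kcal
(b) as written: -68.3 kcal
(c) as written: -47.5 kcal
(d): not needed.
Since enthalpy is a state function, ΔH = (+17.9) + (-68.3) + (-47.5) = -97.9 kcal

ΔH = -97.9 kcal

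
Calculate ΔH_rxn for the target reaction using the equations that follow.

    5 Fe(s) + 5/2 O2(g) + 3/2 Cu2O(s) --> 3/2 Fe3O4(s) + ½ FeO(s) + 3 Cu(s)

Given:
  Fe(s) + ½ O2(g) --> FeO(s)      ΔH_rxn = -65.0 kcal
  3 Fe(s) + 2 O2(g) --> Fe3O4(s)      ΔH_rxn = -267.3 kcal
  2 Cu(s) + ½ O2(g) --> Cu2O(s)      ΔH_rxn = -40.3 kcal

ΔH_rxn = -373.0 kcal

equation 1 × 1/2 (scale by 1/2 for the 1/2 FeO(s)): (1/2)·(-65.0) = -32.5 kcal
equation 2 × 3/2 (scale by 3/2 for the 3/2 Fe3O4(s)): (3/2)·(-267.3) = -400.95 kcal
equation 3 reversed and × 3/2 (Cu2O(s) must end up as a reactant; ×3/2 to match 3/2 Cu2O(s) in the target): (-3/2)·(-40.3) = +60.45 kcal
Since enthalpy is a state function, ΔH_rxn = (-32.5) + (-400.95) + (+60.45) = -373.0 kcal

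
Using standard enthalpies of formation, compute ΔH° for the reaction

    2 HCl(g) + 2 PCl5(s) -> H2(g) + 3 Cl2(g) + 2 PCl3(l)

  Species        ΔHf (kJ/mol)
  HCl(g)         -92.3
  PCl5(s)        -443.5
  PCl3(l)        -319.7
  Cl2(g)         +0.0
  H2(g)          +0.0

ΔH° = 432.2 kJ/mol

Products: 1·(+0.0) + 3·(+0.0) + 2·(-319.7) = -639.4
Reactants: 2·(-92.3) + 2·(-443.5) = -1071.6
ΔH° = (-639.4) − (-1071.6) = 432.2 kJ/mol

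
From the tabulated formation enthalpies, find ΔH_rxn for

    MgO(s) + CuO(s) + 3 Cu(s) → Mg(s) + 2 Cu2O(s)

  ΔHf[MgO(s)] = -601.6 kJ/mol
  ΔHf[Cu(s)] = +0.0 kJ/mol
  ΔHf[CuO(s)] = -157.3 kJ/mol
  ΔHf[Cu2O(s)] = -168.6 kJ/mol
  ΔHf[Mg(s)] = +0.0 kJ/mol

ΔH°rxn = Σ nΔHf°(products) − Σ nΔHf°(reactants).
Products: 1·(+0.0) + 2·(-168.6) = -337.2
Reactants: 1·(-601.6) + 1·(-157.3) + 3·(+0.0) = -758.9
ΔH_rxn = (-337.2) − (-758.9) = 421.7 kJ/mol

ΔH_rxn = 421.7 kJ/mol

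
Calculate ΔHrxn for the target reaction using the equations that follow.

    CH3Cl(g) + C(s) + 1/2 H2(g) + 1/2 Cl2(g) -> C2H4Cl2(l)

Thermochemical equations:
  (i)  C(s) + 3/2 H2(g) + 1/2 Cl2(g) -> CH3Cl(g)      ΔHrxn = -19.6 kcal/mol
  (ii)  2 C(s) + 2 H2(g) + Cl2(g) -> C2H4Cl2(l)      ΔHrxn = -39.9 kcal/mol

ΔHrxn = -20.3 kcal/mol

(i) reversed (reverse to put CH3Cl(g) on the reactant side): +19.6 kcal/mol
(ii) as written (C2H4Cl2(l) already on the product side): -39.9 kcal/mol
By Hess's law, ΔHrxn = (-1)·(-19.6) + (1)·(-39.9) = -20.3 kcal/mol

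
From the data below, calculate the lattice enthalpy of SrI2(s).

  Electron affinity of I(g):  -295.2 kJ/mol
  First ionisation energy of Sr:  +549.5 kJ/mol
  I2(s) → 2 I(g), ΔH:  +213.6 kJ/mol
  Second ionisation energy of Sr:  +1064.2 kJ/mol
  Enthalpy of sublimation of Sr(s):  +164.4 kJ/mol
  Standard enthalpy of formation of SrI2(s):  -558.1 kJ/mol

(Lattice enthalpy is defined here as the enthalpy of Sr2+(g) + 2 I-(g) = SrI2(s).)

ΔHf° = 1·ΔHsub + 1·(ΣIE) + 1·D(I2) + 2·EA + U
-558.1 = 1·(+164.4) + 1·(+1613.7) + 1·(+213.6) + 2·(-295.2) + U
U = -558.1 − (+1401.3) = -1959.4 kJ/mol

U = -1959.4 kJ/mol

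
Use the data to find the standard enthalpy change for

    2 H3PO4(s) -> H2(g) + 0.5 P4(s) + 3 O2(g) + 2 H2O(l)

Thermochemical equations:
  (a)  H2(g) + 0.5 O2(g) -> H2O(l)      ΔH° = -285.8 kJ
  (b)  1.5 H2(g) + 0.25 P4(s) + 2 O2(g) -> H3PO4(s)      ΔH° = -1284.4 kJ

ΔH° = 1997.2 kJ

(a) × 2: (2)·(-285.8) = -571.6 kJ
(b) reversed and × 2: (-2)·(-1284.4) = +2568.8 kJ
ΔH° = (-571.6) + (+2568.8) = 1997.2 kJ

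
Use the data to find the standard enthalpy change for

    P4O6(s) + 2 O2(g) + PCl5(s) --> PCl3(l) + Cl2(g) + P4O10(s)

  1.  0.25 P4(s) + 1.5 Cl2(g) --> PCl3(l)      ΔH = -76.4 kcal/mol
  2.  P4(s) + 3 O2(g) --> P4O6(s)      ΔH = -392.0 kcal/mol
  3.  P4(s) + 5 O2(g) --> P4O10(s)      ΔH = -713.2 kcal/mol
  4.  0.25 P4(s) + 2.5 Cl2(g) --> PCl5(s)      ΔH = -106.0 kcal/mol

ΔH = -291.6 kcal/mol

eq. 1 as written: -76.4 kcal/mol
eq. 2 reversed: +392.0 kcal/mol
eq. 3 as written: -713.2 kcal/mol
eq. 4 reversed: +106.0 kcal/mol
Summing the manipulated equations, ΔH = (-76.4) + (+392.0) + (-713.2) + (+106.0) = -291.6 kcal/mol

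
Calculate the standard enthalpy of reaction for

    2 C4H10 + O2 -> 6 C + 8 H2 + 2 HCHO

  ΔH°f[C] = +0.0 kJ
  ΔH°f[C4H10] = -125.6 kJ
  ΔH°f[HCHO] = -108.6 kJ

ΔH°rxn = Σ nΔHf°(products) − Σ nΔHf°(reactants).
Products: 6·(+0.0) + 8·(+0.0) + 2·(-108.6) = -217.2
Reactants: 2·(-125.6) + 1·(+0.0) = -251.2
ΔH_rxn = (-217.2) − (-251.2) = 34.0 kJ

ΔH_rxn = 34.0 kJ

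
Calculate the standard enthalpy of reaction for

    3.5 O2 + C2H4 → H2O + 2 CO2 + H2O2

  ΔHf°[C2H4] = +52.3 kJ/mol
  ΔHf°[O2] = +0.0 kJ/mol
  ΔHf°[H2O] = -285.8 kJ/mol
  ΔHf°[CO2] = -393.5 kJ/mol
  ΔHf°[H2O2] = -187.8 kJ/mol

Products: 1·(-285.8) + 2·(-393.5) + 1·(-187.8) = -1260.6
Reactants: 7/2·(+0.0) + 1·(+52.3) = +52.3
ΔH° = (-1260.6) − (+52.3) = -1312.9 kJ/mol

ΔH° = -1312.9 kJ/mol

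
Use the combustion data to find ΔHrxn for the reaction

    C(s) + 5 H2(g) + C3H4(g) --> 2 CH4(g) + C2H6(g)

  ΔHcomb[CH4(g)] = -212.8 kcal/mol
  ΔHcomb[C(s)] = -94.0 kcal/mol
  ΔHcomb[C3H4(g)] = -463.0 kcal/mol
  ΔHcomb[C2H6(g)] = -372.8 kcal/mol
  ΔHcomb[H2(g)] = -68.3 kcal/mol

Using ΔH = Σ nΔHc°(reactants) − Σ nΔHc°(products):
= [1·(-94.0) + 5·(-68.3) + 1·(-463.0)] − [2·(-212.8) + 1·(-372.8)]
= -100.1 kcal/mol

ΔHrxn = -100.1 kcal/mol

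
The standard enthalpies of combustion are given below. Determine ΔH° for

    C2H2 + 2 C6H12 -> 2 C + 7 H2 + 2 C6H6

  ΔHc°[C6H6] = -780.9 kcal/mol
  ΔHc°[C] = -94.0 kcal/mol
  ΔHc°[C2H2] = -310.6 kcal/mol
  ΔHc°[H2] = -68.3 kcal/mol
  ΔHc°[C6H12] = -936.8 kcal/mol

With combustion enthalpies, reactants minus products:
= [1·(-310.6) + 2·(-936.8)] − [2·(-94.0) + 7·(-68.3) + 2·(-780.9)]
= 43.7 kcal/mol

ΔH° = 43.7 kcal/mol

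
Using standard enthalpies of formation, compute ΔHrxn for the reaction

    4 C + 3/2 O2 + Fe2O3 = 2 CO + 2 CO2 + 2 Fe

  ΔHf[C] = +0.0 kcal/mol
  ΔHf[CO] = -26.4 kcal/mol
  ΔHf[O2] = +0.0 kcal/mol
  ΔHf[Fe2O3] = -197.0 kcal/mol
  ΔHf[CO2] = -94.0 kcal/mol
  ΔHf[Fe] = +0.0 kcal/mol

ΔH°rxn = Σ nΔHf°(products) − Σ nΔHf°(reactants).
Products: 2·(-26.4) + 2·(-94.0) + 2·(+0.0) = -240.8
Reactants: 4·(+0.0) + 3/2·(+0.0) + 1·(-197.0) = -197.0
ΔHrxn = (-240.8) − (-197.0) = -43.8 kcal/mol

ΔHrxn = -43.8 kcal/mol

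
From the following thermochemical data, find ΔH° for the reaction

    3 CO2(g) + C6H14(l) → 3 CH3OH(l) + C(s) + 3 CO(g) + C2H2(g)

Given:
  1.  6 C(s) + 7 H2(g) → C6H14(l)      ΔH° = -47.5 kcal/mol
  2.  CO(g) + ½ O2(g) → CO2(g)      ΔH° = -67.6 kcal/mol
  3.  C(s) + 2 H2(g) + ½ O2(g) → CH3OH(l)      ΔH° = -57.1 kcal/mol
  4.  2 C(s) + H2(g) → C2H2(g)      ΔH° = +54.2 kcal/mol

eq. 1 reversed (reverse to put C6H14(l) on the reactant side): +47.5 kcal/mol
eq. 2 reversed and × 3 (CO(g) must end up as a product; ×3 to match 3 CO(g) in the target): (-3)·(-67.6) = +202.8 kcal/mol
eq. 3 × 3 (scale by 3 for the 3 CH3OH(l)): (3)·(-57.1) = -171.3 kcal/mol
eq. 4 as written (C2H2(g) already on the product side): +54.2 kcal/mol
ΔH° = (-1)·(-47.5) + (-3)·(-67.6) + (3)·(-57.1) + (1)·(+54.2) = 133.2 kcal/mol

ΔH° = 133.2 kcal/mol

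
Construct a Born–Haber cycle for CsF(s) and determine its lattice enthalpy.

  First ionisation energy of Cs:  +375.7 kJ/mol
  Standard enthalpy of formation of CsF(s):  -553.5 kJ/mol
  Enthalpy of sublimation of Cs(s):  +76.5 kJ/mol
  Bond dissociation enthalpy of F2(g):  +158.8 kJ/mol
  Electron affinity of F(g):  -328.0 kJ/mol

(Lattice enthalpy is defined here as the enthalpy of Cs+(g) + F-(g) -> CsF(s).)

ΔHf° = 1·ΔHsub + 1·(ΣIE) + 1/2·D(F2) + 1·EA + U
-553.5 = 1·(+76.5) + 1·(+375.7) + 1/2·(+158.8) + 1·(-328.0) + U
U = -553.5 − (+203.6) = -757.1 kJ/mol

U = -757.1 kJ/mol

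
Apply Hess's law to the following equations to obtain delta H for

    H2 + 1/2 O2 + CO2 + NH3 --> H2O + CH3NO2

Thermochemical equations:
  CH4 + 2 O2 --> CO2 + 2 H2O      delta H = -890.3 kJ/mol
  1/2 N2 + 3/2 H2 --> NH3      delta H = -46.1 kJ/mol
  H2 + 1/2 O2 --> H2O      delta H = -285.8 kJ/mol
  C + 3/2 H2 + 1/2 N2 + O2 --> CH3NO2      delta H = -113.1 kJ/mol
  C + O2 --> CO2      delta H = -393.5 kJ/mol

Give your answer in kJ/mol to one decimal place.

equation 1: not needed (CH4 appears nowhere else).
equation 2 reversed (NH3 must end up as a reactant): +46.1 kJ/mol
equation 3 as written: -285.8 kJ/mol
equation 4 as written (CH3NO2 already on the product side): -113.1 kJ/mol
equation 5 reversed: +393.5 kJ/mol
delta H = (-1)·(-46.1) + (1)·(-285.8) + (1)·(-113.1) + (-1)·(-393.5) = 40.7 kJ/mol

delta H = 40.7 kJ/mol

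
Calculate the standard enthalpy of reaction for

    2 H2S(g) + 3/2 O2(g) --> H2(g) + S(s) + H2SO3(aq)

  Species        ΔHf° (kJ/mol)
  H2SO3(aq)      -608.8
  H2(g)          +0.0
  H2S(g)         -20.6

ΔHrxn = -567.6 kJ/mol

Products: 1·(+0.0) + 1·(+0.0) + 1·(-608.8) = -608.8
Reactants: 2·(-20.6) + 3/2·(+0.0) = -41.2
ΔHrxn = (-608.8) − (-41.2) = -567.6 kJ/mol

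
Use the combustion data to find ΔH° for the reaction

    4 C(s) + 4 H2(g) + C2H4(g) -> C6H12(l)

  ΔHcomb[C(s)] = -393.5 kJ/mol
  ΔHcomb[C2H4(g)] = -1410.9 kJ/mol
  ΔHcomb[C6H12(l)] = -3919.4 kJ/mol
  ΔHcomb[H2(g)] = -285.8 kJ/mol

With combustion enthalpies, reactants minus products:
= [4·(-393.5) + 4·(-285.8) + 1·(-1410.9)] − [1·(-3919.4)]
= -208.7 kJ/mol

ΔH° = -208.7 kJ/mol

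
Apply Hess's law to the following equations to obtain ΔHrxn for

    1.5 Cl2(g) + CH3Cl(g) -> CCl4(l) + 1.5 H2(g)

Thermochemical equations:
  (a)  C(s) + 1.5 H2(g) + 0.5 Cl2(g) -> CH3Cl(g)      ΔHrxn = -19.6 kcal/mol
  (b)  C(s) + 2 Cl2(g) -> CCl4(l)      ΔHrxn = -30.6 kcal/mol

(a) reversed: +19.6 kcal/mol
(b) as written: -30.6 kcal/mol
ΔHrxn = (+19.6) + (-30.6) = -11.0 kcal/mol

ΔHrxn = -11.0 kcal/mol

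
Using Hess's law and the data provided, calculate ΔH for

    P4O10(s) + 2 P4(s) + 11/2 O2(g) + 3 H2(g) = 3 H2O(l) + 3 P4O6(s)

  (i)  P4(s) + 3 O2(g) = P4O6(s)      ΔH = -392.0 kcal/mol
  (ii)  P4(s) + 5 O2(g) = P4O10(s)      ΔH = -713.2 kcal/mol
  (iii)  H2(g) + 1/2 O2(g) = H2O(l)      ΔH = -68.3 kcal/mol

ΔH = -667.7 kcal/mol

(i) × 3 (×3 to match 3 P4O6(s) in the target): (3)·(-392.0) = -1176.0 kcal/mol
(ii) reversed (P4O10(s) must end up as a reactant): +713.2 kcal/mol
(iii) × 3 (×3 to match 3 H2O(l) in the target): (3)·(-68.3) = -204.9 kcal/mol
By Hess's law, ΔH = (-1176.0) + (+713.2) + (-204.9) = -667.7 kcal/mol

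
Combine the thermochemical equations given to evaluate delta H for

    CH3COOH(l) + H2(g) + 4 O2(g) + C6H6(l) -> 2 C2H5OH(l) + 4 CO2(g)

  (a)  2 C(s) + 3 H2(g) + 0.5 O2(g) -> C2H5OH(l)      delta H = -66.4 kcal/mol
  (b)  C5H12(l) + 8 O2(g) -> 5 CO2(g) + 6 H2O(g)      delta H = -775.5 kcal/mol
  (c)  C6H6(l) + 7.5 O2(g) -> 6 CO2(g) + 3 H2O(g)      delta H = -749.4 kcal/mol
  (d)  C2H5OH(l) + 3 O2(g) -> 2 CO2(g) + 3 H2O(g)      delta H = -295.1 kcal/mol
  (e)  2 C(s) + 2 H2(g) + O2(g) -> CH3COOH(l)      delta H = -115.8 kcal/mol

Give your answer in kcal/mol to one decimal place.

(a) as written: -66.4 kcal/mol
(b): not needed (C5H12(l) appears nowhere else).
(c) as written (C6H6(l) already on the reactant side): -749.4 kcal/mol
(d) reversed: +295.1 kcal/mol
(e) reversed (reverse to put CH3COOH(l) on the reactant side): +115.8 kcal/mol
By Hess's law, delta H = (-66.4) + (-749.4) + (+295.1) + (+115.8) = -404.9 kcal/mol

delta H = -404.9 kcal/mol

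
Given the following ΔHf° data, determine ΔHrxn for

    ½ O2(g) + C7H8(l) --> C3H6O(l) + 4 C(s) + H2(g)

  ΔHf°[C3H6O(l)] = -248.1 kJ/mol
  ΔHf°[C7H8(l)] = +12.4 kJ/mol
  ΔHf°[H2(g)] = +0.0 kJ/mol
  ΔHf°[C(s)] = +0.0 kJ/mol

ΔHrxn = -260.5 kJ/mol

ΔH°rxn = Σ nΔHf°(products) − Σ nΔHf°(reactants).
Products: 1·(-248.1) + 4·(+0.0) + 1·(+0.0) = -248.1
Reactants: 1/2·(+0.0) + 1·(+12.4) = +12.4
ΔHrxn = (-248.1) − (+12.4) = -260.5 kJ/mol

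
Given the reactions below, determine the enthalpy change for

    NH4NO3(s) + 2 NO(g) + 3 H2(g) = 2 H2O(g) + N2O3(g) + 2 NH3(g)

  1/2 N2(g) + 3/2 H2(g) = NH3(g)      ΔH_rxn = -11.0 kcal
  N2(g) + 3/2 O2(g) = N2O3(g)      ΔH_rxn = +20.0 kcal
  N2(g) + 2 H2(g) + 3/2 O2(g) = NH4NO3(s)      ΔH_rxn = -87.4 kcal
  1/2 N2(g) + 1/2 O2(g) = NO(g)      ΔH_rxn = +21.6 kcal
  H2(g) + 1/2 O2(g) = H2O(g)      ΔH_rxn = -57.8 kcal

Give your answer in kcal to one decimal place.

equation 1 × 2: (2)·(-11.0) = -22.0 kcal
equation 2 as written: +20.0 kcal
equation 3 reversed: +87.4 kcal
equation 4 reversed and × 2: (-2)·(+21.6) = -43.2 kcal
equation 5 × 2: (2)·(-57.8) = -115.6 kcal
By Hess's law, ΔH_rxn = (2)·(-11.0) + (1)·(+20.0) + (-1)·(-87.4) + (-2)·(+21.6) + (2)·(-57.8) = -73.4 kcal

ΔH_rxn = -73.4 kcal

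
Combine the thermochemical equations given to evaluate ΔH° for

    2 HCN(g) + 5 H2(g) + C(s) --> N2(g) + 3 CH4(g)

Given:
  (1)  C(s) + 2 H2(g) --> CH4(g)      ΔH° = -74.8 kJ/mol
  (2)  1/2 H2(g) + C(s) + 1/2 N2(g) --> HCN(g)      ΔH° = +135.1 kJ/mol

ΔH° = -494.6 kJ/mol

(1) × 3: (3)·(-74.8) = -224.4 kJ/mol
(2) reversed and × 2: (-2)·(+135.1) = -270.2 kJ/mol
Combining the equations, ΔH° = (-224.4) + (-270.2) = -494.6 kJ/mol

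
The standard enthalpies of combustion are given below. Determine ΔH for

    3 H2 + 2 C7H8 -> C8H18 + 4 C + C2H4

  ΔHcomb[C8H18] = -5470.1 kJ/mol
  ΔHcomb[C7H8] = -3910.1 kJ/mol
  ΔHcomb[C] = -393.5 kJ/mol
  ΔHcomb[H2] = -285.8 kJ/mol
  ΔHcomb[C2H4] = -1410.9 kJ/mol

ΔH = -222.6 kJ/mol

Using ΔH = Σ nΔHc°(reactants) − Σ nΔHc°(products):
= [3·(-285.8) + 2·(-3910.1)] − [1·(-5470.1) + 4·(-393.5) + 1·(-1410.9)]
= -222.6 kJ/mol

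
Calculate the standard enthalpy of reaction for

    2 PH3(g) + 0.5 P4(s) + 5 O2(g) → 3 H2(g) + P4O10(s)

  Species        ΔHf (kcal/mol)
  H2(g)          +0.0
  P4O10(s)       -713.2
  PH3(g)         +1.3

Products: 3·(+0.0) + 1·(-713.2) = -713.2
Reactants: 2·(+1.3) + 1/2·(+0.0) + 5·(+0.0) = +2.6
ΔH°rxn = (-713.2) − (+2.6) = -715.8 kcal/mol

ΔH°rxn = -715.8 kcal/mol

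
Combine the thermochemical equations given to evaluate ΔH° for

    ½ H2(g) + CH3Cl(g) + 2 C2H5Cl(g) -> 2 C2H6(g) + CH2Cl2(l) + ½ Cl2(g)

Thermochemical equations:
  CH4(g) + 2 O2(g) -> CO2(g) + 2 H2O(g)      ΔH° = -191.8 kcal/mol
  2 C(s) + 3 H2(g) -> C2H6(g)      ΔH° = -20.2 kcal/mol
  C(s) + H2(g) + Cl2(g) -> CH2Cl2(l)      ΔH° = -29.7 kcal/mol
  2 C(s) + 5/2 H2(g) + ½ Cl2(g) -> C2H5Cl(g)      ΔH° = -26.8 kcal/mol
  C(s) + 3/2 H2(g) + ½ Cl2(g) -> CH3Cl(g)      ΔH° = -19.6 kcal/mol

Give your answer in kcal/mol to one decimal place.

equation 1: not needed.
equation 2 × 2: (2)·(-20.2) = -40.4 kcal/mol
equation 3 as written: -29.7 kcal/mol
equation 4 reversed and × 2: (-2)·(-26.8) = +53.6 kcal/mol
equation 5 reversed: +19.6 kcal/mol
ΔH° = (-40.4) + (-29.7) + (+53.6) + (+19.6) = 3.1 kcal/mol

ΔH° = 3.1 kcal/mol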